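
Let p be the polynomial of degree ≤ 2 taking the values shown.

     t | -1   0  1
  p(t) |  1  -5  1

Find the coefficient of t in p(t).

Write p(t) = at^2 + bt + c. Substituting each data point gives a linear system:
  a - b + c = 1
  c = -5
  a + b + c = 1
Solving the system yields a = 6, b = 0, c = -5.
So p(t) = 6t² - 5.
The coefficient of t is 0.

0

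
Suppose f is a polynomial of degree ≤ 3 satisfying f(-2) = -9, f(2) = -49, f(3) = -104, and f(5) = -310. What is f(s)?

f(s) = -s^3 - 6s^2 - 6s - 5

Write f(s) = as^3 + bs^2 + cs + d. Substituting each data point gives a linear system:
  -8a + 4b - 2c + d = -9
  8a + 4b + 2c + d = -49
  27a + 9b + 3c + d = -104
  125a + 25b + 5c + d = -310
Solving the system yields a = -1, b = -6, c = -6, d = -5.
So f(s) = -s^3 - 6s^2 - 6s - 5.
Check: f(3) = -104. ✓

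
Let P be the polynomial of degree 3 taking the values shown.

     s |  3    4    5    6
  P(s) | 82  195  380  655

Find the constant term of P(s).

Write P(s) = as^3 + bs^2 + cs + d. Substituting each data point gives a linear system:
  27a + 9b + 3c + d = 82
  64a + 16b + 4c + d = 195
  125a + 25b + 5c + d = 380
  216a + 36b + 6c + d = 655
Solving the system yields a = 3, b = 0, c = 2, d = -5.
So P(s) = 3s³ + 2s - 5.
The constant term is -5.

-5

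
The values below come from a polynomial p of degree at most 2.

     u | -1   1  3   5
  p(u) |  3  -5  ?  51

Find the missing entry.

11

On equispaced nodes a degree-2 polynomial has vanishing third forward difference, so
  - p(-1) + 3·p(1) - 3·p(3) + p(5) = 0.
Substituting the known values and solving for p(3):
  -3·p(3) = -33
  p(3) = 11.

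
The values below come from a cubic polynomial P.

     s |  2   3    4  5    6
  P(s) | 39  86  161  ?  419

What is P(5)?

270

The 4 known points determine the degree-3 polynomial uniquely.
Write P(s) = as^3 + bs^2 + cs + d. Substituting each data point gives a linear system:
  8a + 4b + 2c + d = 39
  27a + 9b + 3c + d = 86
  64a + 16b + 4c + d = 161
  216a + 36b + 6c + d = 419
Solving the system yields a = 1, b = 5, c = 3, d = 5.
So P(s) = s^3 + 5s^2 + 3s + 5.
Then P(5) = 270.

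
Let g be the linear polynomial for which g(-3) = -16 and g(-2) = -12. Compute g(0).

Write g(t) = at + b. Substituting each data point gives a linear system:
  -3a + b = -16
  -2a + b = -12
Solving the system yields a = 4, b = -4.
So g(t) = 4t - 4.
Then g(0) = -4.

-4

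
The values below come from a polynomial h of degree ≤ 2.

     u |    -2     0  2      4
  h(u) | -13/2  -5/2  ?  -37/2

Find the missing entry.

The 3 known points determine the degree-2 polynomial uniquely.
Write h(u) = au^2 + bu + c. Substituting each data point gives a linear system:
  4a - 2b + c = -13/2
  c = -5/2
  16a + 4b + c = -37/2
Solving the system yields a = -1, b = 0, c = -5/2.
So h(u) = -u^2 - 5/2.
Then h(2) = -13/2.

-13/2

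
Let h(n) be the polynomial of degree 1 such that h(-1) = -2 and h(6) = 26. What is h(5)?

22

Using the Lagrange interpolation formula with nodes -1, 6:
  L_0(n) = (n - 6) / -7
  L_1(n) = (n + 1) / 7
Then h(n) = -2·L_0(n) + 26·L_1(n).
Expanding and collecting terms gives h(n) = 4n + 2.
Evaluating at n = 5: h(5) = 22.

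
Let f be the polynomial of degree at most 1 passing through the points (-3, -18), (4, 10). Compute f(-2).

-14

Write f(n) = an + b. Substituting each data point gives a linear system:
  -3a + b = -18
  4a + b = 10
Solving the system yields a = 4, b = -6.
So f(n) = 4n - 6.
Then f(-2) = -14.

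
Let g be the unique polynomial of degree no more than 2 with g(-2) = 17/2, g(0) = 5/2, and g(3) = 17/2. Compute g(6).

Write g(u) = au^2 + bu + c. Substituting each data point gives a linear system:
  4a - 2b + c = 17/2
  c = 5/2
  9a + 3b + c = 17/2
Solving the system yields a = 1, b = -1, c = 5/2.
So g(u) = u^2 - u + 5/2.
Then g(6) = 65/2.

65/2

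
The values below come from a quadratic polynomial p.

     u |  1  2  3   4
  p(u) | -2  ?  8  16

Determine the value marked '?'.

2

The 3 known points determine the degree-2 polynomial uniquely.
Write p(u) = au^2 + bu + c. Substituting each data point gives a linear system:
  a + b + c = -2
  9a + 3b + c = 8
  16a + 4b + c = 16
Solving the system yields a = 1, b = 1, c = -4.
So p(u) = u^2 + u - 4.
Then p(2) = 2.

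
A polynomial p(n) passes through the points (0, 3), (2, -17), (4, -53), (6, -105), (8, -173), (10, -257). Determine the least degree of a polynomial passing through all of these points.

2

Forward differences of the values at n = 0, 2, 4, 6, 8, 10:
  p  : 3  -17  -53  -105  -173  -257
  Δ  : -20  -36  -52  -68  -84
  Δ^2: -16  -16  -16  -16
  Δ^3: 0  0  0
  Δ^4: 0  0
  Δ^5: 0
The second differences are constant (-16) and nonzero, while all higher differences vanish, so the minimal degree is 2.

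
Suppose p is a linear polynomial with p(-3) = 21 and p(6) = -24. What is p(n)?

p(n) = -5n + 6

Write p(n) = an + b. Substituting each data point gives a linear system:
  -3a + b = 21
  6a + b = -24
Solving the system yields a = -5, b = 6.
So p(n) = -5n + 6.
Check: p(6) = -24. ✓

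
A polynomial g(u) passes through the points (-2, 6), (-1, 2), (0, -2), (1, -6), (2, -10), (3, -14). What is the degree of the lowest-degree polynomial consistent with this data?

Forward differences of the values at u = -2, -1, 0, 1, 2, 3:
  g  : 6  2  -2  -6  -10  -14
  Δ  : -4  -4  -4  -4  -4
  Δ^2: 0  0  0  0
  Δ^3: 0  0  0
  Δ^4: 0  0
  Δ^5: 0
The first differences are constant (-4) and nonzero, while all higher differences vanish, so the minimal degree is 1.

1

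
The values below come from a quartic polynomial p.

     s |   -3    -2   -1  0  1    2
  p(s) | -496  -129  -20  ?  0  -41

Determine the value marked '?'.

-1

On equispaced nodes a degree-4 polynomial has vanishing fifth forward difference, so
  - p(-3) + 5·p(-2) - 10·p(-1) + 10·p(0) - 5·p(1) + p(2) = 0.
Substituting the known values and solving for p(0):
  10·p(0) = -10
  p(0) = -1.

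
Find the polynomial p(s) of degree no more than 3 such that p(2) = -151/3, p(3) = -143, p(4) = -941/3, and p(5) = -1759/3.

p(s) = -4s^3 - 3s^2 - (5/3)s - 3

Using the Lagrange interpolation formula with nodes 2, 3, 4, 5:
  L_0(s) = (s - 3)(s - 4)(s - 5) / -6
  L_1(s) = (s - 2)(s - 4)(s - 5) / 2
  L_2(s) = (s - 2)(s - 3)(s - 5) / -2
  L_3(s) = (s - 2)(s - 3)(s - 4) / 6
Then p(s) = -151/3·L_0(s) - 143·L_1(s) - 941/3·L_2(s) - 1759/3·L_3(s).
Expanding and collecting terms gives p(s) = -4s³ - 3s² - (5/3)s - 3.
Check: p(5) = -1759/3. ✓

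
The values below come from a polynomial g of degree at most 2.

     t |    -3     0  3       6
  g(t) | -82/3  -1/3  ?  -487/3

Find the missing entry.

On equispaced nodes a degree-2 polynomial has vanishing third forward difference, so
  - g(-3) + 3·g(0) - 3·g(3) + g(6) = 0.
Substituting the known values and solving for g(3):
  -3·g(3) = 136
  g(3) = -136/3.

-136/3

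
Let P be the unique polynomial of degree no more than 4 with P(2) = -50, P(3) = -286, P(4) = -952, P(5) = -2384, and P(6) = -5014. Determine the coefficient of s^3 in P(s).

Write P(s) = as^4 + bs^3 + cs^2 + ds + e. Substituting each data point gives a linear system:
  16a + 8b + 4c + 2d + e = -50
  81a + 27b + 9c + 3d + e = -286
  256a + 64b + 16c + 4d + e = -952
  625a + 125b + 25c + 5d + e = -2384
  1296a + 216b + 36c + 6d + e = -5014
Solving the system yields a = -4, b = 0, c = 5, d = -1, e = -4.
So P(s) = -4s⁴ + 5s² - s - 4.
The coefficient of s^3 is 0.

0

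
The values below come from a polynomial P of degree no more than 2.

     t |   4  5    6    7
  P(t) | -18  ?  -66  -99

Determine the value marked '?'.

On equispaced nodes a degree-2 polynomial has vanishing third forward difference, so
  - P(4) + 3·P(5) - 3·P(6) + P(7) = 0.
Substituting the known values and solving for P(5):
  3·P(5) = -117
  P(5) = -39.

-39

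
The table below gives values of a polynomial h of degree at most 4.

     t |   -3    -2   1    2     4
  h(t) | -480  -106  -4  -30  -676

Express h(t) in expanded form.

Write h(t) = at^4 + bt^3 + ct^2 + dt + e. Substituting each data point gives a linear system:
  81a - 27b + 9c - 3d + e = -480
  16a - 8b + 4c - 2d + e = -106
  a + b + c + d + e = -4
  16a + 8b + 4c + 2d + e = -30
  256a + 64b + 16c + 4d + e = -676
Solving the system yields a = -4, b = 6, c = -1, d = -5, e = 0.
So h(t) = -4t^4 + 6t^3 - t^2 - 5t.
Check: h(1) = -4. ✓

h(t) = -4t^4 + 6t^3 - t^2 - 5t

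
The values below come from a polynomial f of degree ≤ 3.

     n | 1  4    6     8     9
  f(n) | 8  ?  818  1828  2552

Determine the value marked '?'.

The 4 known points determine the degree-3 polynomial uniquely.
Write f(n) = an^3 + bn^2 + cn + d. Substituting each data point gives a linear system:
  a + b + c + d = 8
  216a + 36b + 6c + d = 818
  512a + 64b + 8c + d = 1828
  729a + 81b + 9c + d = 2552
Solving the system yields a = 3, b = 4, c = 5, d = -4.
So f(n) = 3n^3 + 4n^2 + 5n - 4.
Then f(4) = 272.

272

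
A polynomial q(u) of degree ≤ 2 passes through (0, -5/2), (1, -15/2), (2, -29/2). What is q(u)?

q(u) = -u^2 - 4u - 5/2

Write q(u) = au^2 + bu + c. Substituting each data point gives a linear system:
  c = -5/2
  a + b + c = -15/2
  4a + 2b + c = -29/2
Solving the system yields a = -1, b = -4, c = -5/2.
So q(u) = -u^2 - 4u - 5/2.
Check: q(1) = -15/2. ✓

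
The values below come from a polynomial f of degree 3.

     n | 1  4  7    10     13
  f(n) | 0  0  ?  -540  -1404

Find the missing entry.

On equispaced nodes a degree-3 polynomial has vanishing fourth forward difference, so
  f(1) - 4·f(4) + 6·f(7) - 4·f(10) + f(13) = 0.
Substituting the known values and solving for f(7):
  6·f(7) = -756
  f(7) = -126.

-126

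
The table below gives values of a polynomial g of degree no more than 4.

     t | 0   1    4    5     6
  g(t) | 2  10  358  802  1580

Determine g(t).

Using the Lagrange interpolation formula with nodes 0, 1, 4, 5, 6:
  L_0(t) = (t - 1)(t - 4)(t - 5)(t - 6) / 120
  L_1(t) = t(t - 4)(t - 5)(t - 6) / -60
  L_2(t) = t(t - 1)(t - 5)(t - 6) / 24
  L_3(t) = t(t - 1)(t - 4)(t - 6) / -20
  L_4(t) = t(t - 1)(t - 4)(t - 5) / 60
Then g(t) = 2·L_0(t) + 10·L_1(t) + 358·L_2(t) + 802·L_3(t) + 1580·L_4(t).
Expanding and collecting terms gives g(t) = t⁴ + t³ + t² + 5t + 2.
Check: g(0) = 2. ✓

g(t) = t^4 + t^3 + t^2 + 5t + 2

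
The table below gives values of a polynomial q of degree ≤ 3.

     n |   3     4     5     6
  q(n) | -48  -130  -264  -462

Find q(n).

q(n) = -2n^3 - 2n^2 + 6n + 6

Write q(n) = an^3 + bn^2 + cn + d. Substituting each data point gives a linear system:
  27a + 9b + 3c + d = -48
  64a + 16b + 4c + d = -130
  125a + 25b + 5c + d = -264
  216a + 36b + 6c + d = -462
Solving the system yields a = -2, b = -2, c = 6, d = 6.
So q(n) = -2n^3 - 2n^2 + 6n + 6.
Check: q(6) = -462. ✓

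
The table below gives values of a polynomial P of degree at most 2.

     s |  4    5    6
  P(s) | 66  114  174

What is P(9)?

Using the Lagrange interpolation formula with nodes 4, 5, 6:
  L_0(s) = (s - 5)(s - 6) / 2
  L_1(s) = (s - 4)(s - 6) / -1
  L_2(s) = (s - 4)(s - 5) / 2
Then P(s) = 66·L_0(s) + 114·L_1(s) + 174·L_2(s).
Expanding and collecting terms gives P(s) = 6s² - 6s - 6.
Evaluating at s = 9: P(9) = 426.

426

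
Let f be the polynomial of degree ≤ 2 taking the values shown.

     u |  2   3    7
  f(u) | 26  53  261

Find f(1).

9

Write f(u) = au^2 + bu + c. Substituting each data point gives a linear system:
  4a + 2b + c = 26
  9a + 3b + c = 53
  49a + 7b + c = 261
Solving the system yields a = 5, b = 2, c = 2.
So f(u) = 5u² + 2u + 2.
Then f(1) = 9.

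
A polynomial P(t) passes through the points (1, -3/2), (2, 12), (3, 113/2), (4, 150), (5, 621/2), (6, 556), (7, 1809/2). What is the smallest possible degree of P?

3

Forward differences of the values at t = 1, 2, 3, 4, 5, 6, 7:
  P  : -3/2  12  113/2  150  621/2  556  1809/2
  Δ  : 27/2  89/2  187/2  321/2  491/2  697/2
  Δ^2: 31  49  67  85  103
  Δ^3: 18  18  18  18
  Δ^4: 0  0  0
  Δ^5: 0  0
  Δ^6: 0
The third differences are constant (18) and nonzero, while all higher differences vanish, so the minimal degree is 3.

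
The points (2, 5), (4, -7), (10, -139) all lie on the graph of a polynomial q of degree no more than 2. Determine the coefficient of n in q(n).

Write q(n) = an^2 + bn + c. Substituting each data point gives a linear system:
  4a + 2b + c = 5
  16a + 4b + c = -7
  100a + 10b + c = -139
Solving the system yields a = -2, b = 6, c = 1.
So q(n) = -2n^2 + 6n + 1.
The coefficient of n is 6.

6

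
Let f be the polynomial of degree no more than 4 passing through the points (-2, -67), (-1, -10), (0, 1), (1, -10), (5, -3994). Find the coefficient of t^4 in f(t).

-5

Write f(t) = at^4 + bt^3 + ct^2 + dt + e. Substituting each data point gives a linear system:
  16a - 8b + 4c - 2d + e = -67
  a - b + c - d + e = -10
  e = 1
  a + b + c + d + e = -10
  625a + 125b + 25c + 5d + e = -3994
Solving the system yields a = -5, b = -6, c = -6, d = 6, e = 1.
So f(t) = -5t^4 - 6t^3 - 6t^2 + 6t + 1.
The leading coefficient is -5.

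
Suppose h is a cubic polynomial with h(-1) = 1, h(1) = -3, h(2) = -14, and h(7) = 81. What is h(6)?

Using the Lagrange interpolation formula with nodes -1, 1, 2, 7:
  L_0(t) = (t - 1)(t - 2)(t - 7) / -48
  L_1(t) = (t + 1)(t - 2)(t - 7) / 12
  L_2(t) = (t + 1)(t - 1)(t - 7) / -15
  L_3(t) = (t + 1)(t - 1)(t - 2) / 240
Then h(t) = 1·L_0(t) - 3·L_1(t) - 14·L_2(t) + 81·L_3(t).
Expanding and collecting terms gives h(t) = t³ - 5t² - 3t + 4.
Evaluating at t = 6: h(6) = 22.

22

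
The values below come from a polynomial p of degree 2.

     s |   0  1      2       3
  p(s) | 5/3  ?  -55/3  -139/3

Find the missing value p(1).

-7/3

On equispaced nodes a degree-2 polynomial has vanishing third forward difference, so
  - p(0) + 3·p(1) - 3·p(2) + p(3) = 0.
Substituting the known values and solving for p(1):
  3·p(1) = -7
  p(1) = -7/3.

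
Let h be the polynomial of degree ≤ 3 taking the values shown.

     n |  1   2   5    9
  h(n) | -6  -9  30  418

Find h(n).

h(n) = n^3 - 4n^2 + 2n - 5

Using the Lagrange interpolation formula with nodes 1, 2, 5, 9:
  L_0(n) = (n - 2)(n - 5)(n - 9) / -32
  L_1(n) = (n - 1)(n - 5)(n - 9) / 21
  L_2(n) = (n - 1)(n - 2)(n - 9) / -48
  L_3(n) = (n - 1)(n - 2)(n - 5) / 224
Then h(n) = -6·L_0(n) - 9·L_1(n) + 30·L_2(n) + 418·L_3(n).
Expanding and collecting terms gives h(n) = n^3 - 4n^2 + 2n - 5.
Check: h(9) = 418. ✓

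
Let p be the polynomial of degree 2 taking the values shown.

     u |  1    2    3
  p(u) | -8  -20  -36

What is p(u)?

p(u) = -2u^2 - 6u

Write p(u) = au^2 + bu + c. Substituting each data point gives a linear system:
  a + b + c = -8
  4a + 2b + c = -20
  9a + 3b + c = -36
Solving the system yields a = -2, b = -6, c = 0.
So p(u) = -2u² - 6u.
Check: p(3) = -36. ✓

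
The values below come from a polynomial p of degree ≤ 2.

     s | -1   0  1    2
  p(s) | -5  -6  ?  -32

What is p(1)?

The 3 known points determine the degree-2 polynomial uniquely.
Write p(s) = as^2 + bs + c. Substituting each data point gives a linear system:
  a - b + c = -5
  c = -6
  4a + 2b + c = -32
Solving the system yields a = -4, b = -5, c = -6.
So p(s) = -4s^2 - 5s - 6.
Then p(1) = -15.

-15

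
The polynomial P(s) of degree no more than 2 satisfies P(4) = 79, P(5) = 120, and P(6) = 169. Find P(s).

Using the Lagrange interpolation formula with nodes 4, 5, 6:
  L_0(s) = (s - 5)(s - 6) / 2
  L_1(s) = (s - 4)(s - 6) / -1
  L_2(s) = (s - 4)(s - 5) / 2
Then P(s) = 79·L_0(s) + 120·L_1(s) + 169·L_2(s).
Expanding and collecting terms gives P(s) = 4s^2 + 5s - 5.
Check: P(4) = 79. ✓

P(s) = 4s^2 + 5s - 5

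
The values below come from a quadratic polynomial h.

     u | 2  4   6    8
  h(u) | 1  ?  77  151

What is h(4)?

27

On equispaced nodes a degree-2 polynomial has vanishing third forward difference, so
  - h(2) + 3·h(4) - 3·h(6) + h(8) = 0.
Substituting the known values and solving for h(4):
  3·h(4) = 81
  h(4) = 27.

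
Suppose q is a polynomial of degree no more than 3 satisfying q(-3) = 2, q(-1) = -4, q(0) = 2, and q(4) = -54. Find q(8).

-526

Using the Lagrange interpolation formula with nodes -3, -1, 0, 4:
  L_0(s) = (s + 1)s(s - 4) / -42
  L_1(s) = (s + 3)s(s - 4) / 10
  L_2(s) = (s + 3)(s + 1)(s - 4) / -12
  L_3(s) = (s + 3)(s + 1)s / 140
Then q(s) = 2·L_0(s) - 4·L_1(s) + 2·L_2(s) - 54·L_3(s).
Expanding and collecting terms gives q(s) = -s³ - s² + 6s + 2.
Evaluating at s = 8: q(8) = -526.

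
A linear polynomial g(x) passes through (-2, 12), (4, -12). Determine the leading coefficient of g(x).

-4

Write g(x) = ax + b. Substituting each data point gives a linear system:
  -2a + b = 12
  4a + b = -12
Solving the system yields a = -4, b = 4.
So g(x) = -4x + 4.
The leading coefficient is -4.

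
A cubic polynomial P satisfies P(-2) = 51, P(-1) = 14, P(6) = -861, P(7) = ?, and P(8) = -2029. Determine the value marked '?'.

The 4 known points determine the degree-3 polynomial uniquely.
Write P(x) = ax^3 + bx^2 + cx + d. Substituting each data point gives a linear system:
  -8a + 4b - 2c + d = 51
  -a + b - c + d = 14
  216a + 36b + 6c + d = -861
  512a + 64b + 8c + d = -2029
Solving the system yields a = -4, b = 1, c = -6, d = 3.
So P(x) = -4x^3 + x^2 - 6x + 3.
Then P(7) = -1362.

-1362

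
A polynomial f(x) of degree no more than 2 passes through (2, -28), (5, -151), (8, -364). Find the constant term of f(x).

Write f(x) = ax^2 + bx + c. Substituting each data point gives a linear system:
  4a + 2b + c = -28
  25a + 5b + c = -151
  64a + 8b + c = -364
Solving the system yields a = -5, b = -6, c = 4.
So f(x) = -5x^2 - 6x + 4.
The constant term is 4.

4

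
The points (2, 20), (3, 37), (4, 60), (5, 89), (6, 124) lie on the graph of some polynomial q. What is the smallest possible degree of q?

Forward differences of the values at x = 2, 3, 4, 5, 6:
  q  : 20  37  60  89  124
  Δ  : 17  23  29  35
  Δ^2: 6  6  6
  Δ^3: 0  0
  Δ^4: 0
The second differences are constant (6) and nonzero, while all higher differences vanish, so the minimal degree is 2.

2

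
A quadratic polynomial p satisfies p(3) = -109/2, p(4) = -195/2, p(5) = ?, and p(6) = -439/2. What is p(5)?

-305/2

The 3 known points determine the degree-2 polynomial uniquely.
Write p(x) = ax^2 + bx + c. Substituting each data point gives a linear system:
  9a + 3b + c = -109/2
  16a + 4b + c = -195/2
  36a + 6b + c = -439/2
Solving the system yields a = -6, b = -1, c = 5/2.
So p(x) = -6x² - x + 5/2.
Then p(5) = -305/2.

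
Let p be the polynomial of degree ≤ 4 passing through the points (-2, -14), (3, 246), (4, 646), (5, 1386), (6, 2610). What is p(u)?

Using the Lagrange interpolation formula with nodes -2, 3, 4, 5, 6:
  L_0(u) = (u - 3)(u - 4)(u - 5)(u - 6) / 1680
  L_1(u) = (u + 2)(u - 4)(u - 5)(u - 6) / -30
  L_2(u) = (u + 2)(u - 3)(u - 5)(u - 6) / 12
  L_3(u) = (u + 2)(u - 3)(u - 4)(u - 6) / -14
  L_4(u) = (u + 2)(u - 3)(u - 4)(u - 5) / 48
Then p(u) = -14·L_0(u) + 246·L_1(u) + 646·L_2(u) + 1386·L_3(u) + 2610·L_4(u).
Expanding and collecting terms gives p(u) = u⁴ + 6u³ + u² - 4u + 6.
Check: p(5) = 1386. ✓

p(u) = u^4 + 6u^3 + u^2 - 4u + 6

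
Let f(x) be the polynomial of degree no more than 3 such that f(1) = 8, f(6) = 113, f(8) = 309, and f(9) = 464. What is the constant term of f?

Write f(x) = ax^3 + bx^2 + cx + d. Substituting each data point gives a linear system:
  a + b + c + d = 8
  216a + 36b + 6c + d = 113
  512a + 64b + 8c + d = 309
  729a + 81b + 9c + d = 464
Solving the system yields a = 1, b = -4, c = 6, d = 5.
So f(x) = x^3 - 4x^2 + 6x + 5.
The constant term is 5.

5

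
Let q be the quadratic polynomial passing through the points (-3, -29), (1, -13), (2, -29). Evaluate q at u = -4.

-53

Using the Lagrange interpolation formula with nodes -3, 1, 2:
  L_0(u) = (u - 1)(u - 2) / 20
  L_1(u) = (u + 3)(u - 2) / -4
  L_2(u) = (u + 3)(u - 1) / 5
Then q(u) = -29·L_0(u) - 13·L_1(u) - 29·L_2(u).
Expanding and collecting terms gives q(u) = -4u² - 4u - 5.
Evaluating at u = -4: q(-4) = -53.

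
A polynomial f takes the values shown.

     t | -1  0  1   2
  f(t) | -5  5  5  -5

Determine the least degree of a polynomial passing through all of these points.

2

Forward differences of the values at t = -1, 0, 1, 2:
  f  : -5  5  5  -5
  Δ  : 10  0  -10
  Δ^2: -10  -10
  Δ^3: 0
The second differences are constant (-10) and nonzero, while all higher differences vanish, so the minimal degree is 2.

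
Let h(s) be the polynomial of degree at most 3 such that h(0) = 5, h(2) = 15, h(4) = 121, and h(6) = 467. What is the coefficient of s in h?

Write h(s) = as^3 + bs^2 + cs + d. Substituting each data point gives a linear system:
  d = 5
  8a + 4b + 2c + d = 15
  64a + 16b + 4c + d = 121
  216a + 36b + 6c + d = 467
Solving the system yields a = 3, b = -6, c = 5, d = 5.
So h(s) = 3s^3 - 6s^2 + 5s + 5.
The coefficient of s is 5.

5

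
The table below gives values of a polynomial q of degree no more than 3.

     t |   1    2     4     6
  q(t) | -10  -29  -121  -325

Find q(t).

Using the Lagrange interpolation formula with nodes 1, 2, 4, 6:
  L_0(t) = (t - 2)(t - 4)(t - 6) / -15
  L_1(t) = (t - 1)(t - 4)(t - 6) / 8
  L_2(t) = (t - 1)(t - 2)(t - 6) / -12
  L_3(t) = (t - 1)(t - 2)(t - 4) / 40
Then q(t) = -10·L_0(t) - 29·L_1(t) - 121·L_2(t) - 325·L_3(t).
Expanding and collecting terms gives q(t) = -t^3 - 2t^2 - 6t - 1.
Check: q(2) = -29. ✓

q(t) = -t^3 - 2t^2 - 6t - 1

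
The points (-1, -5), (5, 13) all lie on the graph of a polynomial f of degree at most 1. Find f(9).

Write f(s) = as + b. Substituting each data point gives a linear system:
  -a + b = -5
  5a + b = 13
Solving the system yields a = 3, b = -2.
So f(s) = 3s - 2.
Then f(9) = 25.

25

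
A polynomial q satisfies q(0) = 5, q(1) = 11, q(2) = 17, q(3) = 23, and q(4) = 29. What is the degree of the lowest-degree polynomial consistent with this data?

Forward differences of the values at s = 0, 1, 2, 3, 4:
  q  : 5  11  17  23  29
  Δ  : 6  6  6  6
  Δ^2: 0  0  0
  Δ^3: 0  0
  Δ^4: 0
The first differences are constant (6) and nonzero, while all higher differences vanish, so the minimal degree is 1.

1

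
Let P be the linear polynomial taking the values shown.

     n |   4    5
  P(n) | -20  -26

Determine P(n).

P(n) = -6n + 4

Write P(n) = an + b. Substituting each data point gives a linear system:
  4a + b = -20
  5a + b = -26
Solving the system yields a = -6, b = 4.
So P(n) = -6n + 4.
Check: P(5) = -26. ✓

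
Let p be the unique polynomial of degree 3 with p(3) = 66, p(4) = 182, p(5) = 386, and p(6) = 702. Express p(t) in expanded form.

p(t) = 4t^3 - 4t^2 - 4t + 6

Write p(t) = at^3 + bt^2 + ct + d. Substituting each data point gives a linear system:
  27a + 9b + 3c + d = 66
  64a + 16b + 4c + d = 182
  125a + 25b + 5c + d = 386
  216a + 36b + 6c + d = 702
Solving the system yields a = 4, b = -4, c = -4, d = 6.
So p(t) = 4t^3 - 4t^2 - 4t + 6.
Check: p(6) = 702. ✓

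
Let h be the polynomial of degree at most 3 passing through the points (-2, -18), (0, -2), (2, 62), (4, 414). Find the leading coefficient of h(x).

5

Write h(x) = ax^3 + bx^2 + cx + d. Substituting each data point gives a linear system:
  -8a + 4b - 2c + d = -18
  d = -2
  8a + 4b + 2c + d = 62
  64a + 16b + 4c + d = 414
Solving the system yields a = 5, b = 6, c = 0, d = -2.
So h(x) = 5x³ + 6x² - 2.
The leading coefficient is 5.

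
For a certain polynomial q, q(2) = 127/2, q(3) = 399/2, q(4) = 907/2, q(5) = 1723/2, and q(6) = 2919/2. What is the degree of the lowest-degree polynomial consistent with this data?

3

Forward differences of the values at n = 2, 3, 4, 5, 6:
  q  : 127/2  399/2  907/2  1723/2  2919/2
  Δ  : 136  254  408  598
  Δ^2: 118  154  190
  Δ^3: 36  36
  Δ^4: 0
The third differences are constant (36) and nonzero, while all higher differences vanish, so the minimal degree is 3.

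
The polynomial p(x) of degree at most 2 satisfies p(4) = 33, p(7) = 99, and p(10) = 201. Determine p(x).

Write p(x) = ax^2 + bx + c. Substituting each data point gives a linear system:
  16a + 4b + c = 33
  49a + 7b + c = 99
  100a + 10b + c = 201
Solving the system yields a = 2, b = 0, c = 1.
So p(x) = 2x^2 + 1.
Check: p(4) = 33. ✓

p(x) = 2x^2 + 1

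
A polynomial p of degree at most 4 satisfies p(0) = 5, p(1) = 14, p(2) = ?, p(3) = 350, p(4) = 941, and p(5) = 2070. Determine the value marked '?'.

On equispaced nodes a degree-4 polynomial has vanishing fifth forward difference, so
  - p(0) + 5·p(1) - 10·p(2) + 10·p(3) - 5·p(4) + p(5) = 0.
Substituting the known values and solving for p(2):
  -10·p(2) = -930
  p(2) = 93.

93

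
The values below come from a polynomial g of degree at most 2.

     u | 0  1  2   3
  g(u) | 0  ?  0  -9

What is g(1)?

The 3 known points determine the degree-2 polynomial uniquely.
Write g(u) = au^2 + bu + c. Substituting each data point gives a linear system:
  c = 0
  4a + 2b + c = 0
  9a + 3b + c = -9
Solving the system yields a = -3, b = 6, c = 0.
So g(u) = -3u^2 + 6u.
Then g(1) = 3.

3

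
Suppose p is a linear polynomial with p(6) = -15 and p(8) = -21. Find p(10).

Write p(t) = at + b. Substituting each data point gives a linear system:
  6a + b = -15
  8a + b = -21
Solving the system yields a = -3, b = 3.
So p(t) = -3t + 3.
Then p(10) = -27.

-27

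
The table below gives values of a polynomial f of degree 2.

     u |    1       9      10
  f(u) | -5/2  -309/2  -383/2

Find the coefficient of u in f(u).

Write f(u) = au^2 + bu + c. Substituting each data point gives a linear system:
  a + b + c = -5/2
  81a + 9b + c = -309/2
  100a + 10b + c = -383/2
Solving the system yields a = -2, b = 1, c = -3/2.
So f(u) = -2u^2 + u - 3/2.
The coefficient of u is 1.

1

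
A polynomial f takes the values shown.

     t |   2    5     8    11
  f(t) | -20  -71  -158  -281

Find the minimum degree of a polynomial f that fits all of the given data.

Forward differences of the values at t = 2, 5, 8, 11:
  f  : -20  -71  -158  -281
  Δ  : -51  -87  -123
  Δ^2: -36  -36
  Δ^3: 0
The second differences are constant (-36) and nonzero, while all higher differences vanish, so the minimal degree is 2.

2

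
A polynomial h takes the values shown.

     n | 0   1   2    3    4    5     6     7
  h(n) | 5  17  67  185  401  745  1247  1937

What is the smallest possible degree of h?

Forward differences of the values at n = 0, 1, 2, 3, 4, 5, 6, 7:
  h  : 5  17  67  185  401  745  1247  1937
  Δ  : 12  50  118  216  344  502  690
  Δ^2: 38  68  98  128  158  188
  Δ^3: 30  30  30  30  30
  Δ^4: 0  0  0  0
  Δ^5: 0  0  0
  Δ^6: 0  0
  Δ^7: 0
The third differences are constant (30) and nonzero, while all higher differences vanish, so the minimal degree is 3.

3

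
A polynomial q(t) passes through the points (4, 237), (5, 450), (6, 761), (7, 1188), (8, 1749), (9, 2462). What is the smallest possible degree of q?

3

Forward differences of the values at t = 4, 5, 6, 7, 8, 9:
  q  : 237  450  761  1188  1749  2462
  Δ  : 213  311  427  561  713
  Δ^2: 98  116  134  152
  Δ^3: 18  18  18
  Δ^4: 0  0
  Δ^5: 0
The third differences are constant (18) and nonzero, while all higher differences vanish, so the minimal degree is 3.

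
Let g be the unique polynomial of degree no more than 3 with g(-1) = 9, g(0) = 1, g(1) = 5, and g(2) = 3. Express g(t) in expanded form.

g(t) = -3t^3 + 6t^2 + t + 1

Write g(t) = at^3 + bt^2 + ct + d. Substituting each data point gives a linear system:
  -a + b - c + d = 9
  d = 1
  a + b + c + d = 5
  8a + 4b + 2c + d = 3
Solving the system yields a = -3, b = 6, c = 1, d = 1.
So g(t) = -3t^3 + 6t^2 + t + 1.
Check: g(2) = 3. ✓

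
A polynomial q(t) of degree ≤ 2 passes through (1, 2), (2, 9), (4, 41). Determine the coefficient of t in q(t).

Write q(t) = at^2 + bt + c. Substituting each data point gives a linear system:
  a + b + c = 2
  4a + 2b + c = 9
  16a + 4b + c = 41
Solving the system yields a = 3, b = -2, c = 1.
So q(t) = 3t^2 - 2t + 1.
The coefficient of t is -2.

-2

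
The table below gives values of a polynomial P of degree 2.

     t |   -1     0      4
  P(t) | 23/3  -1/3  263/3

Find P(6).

611/3

Using the Lagrange interpolation formula with nodes -1, 0, 4:
  L_0(t) = t(t - 4) / 5
  L_1(t) = (t + 1)(t - 4) / -4
  L_2(t) = (t + 1)t / 20
Then P(t) = 23/3·L_0(t) - 1/3·L_1(t) + 263/3·L_2(t).
Expanding and collecting terms gives P(t) = 6t² - 2t - 1/3.
Evaluating at t = 6: P(6) = 611/3.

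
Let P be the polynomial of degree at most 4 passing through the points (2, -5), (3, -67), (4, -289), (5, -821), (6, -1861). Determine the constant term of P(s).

-1

Write P(s) = as^4 + bs^3 + cs^2 + ds + e. Substituting each data point gives a linear system:
  16a + 8b + 4c + 2d + e = -5
  81a + 27b + 9c + 3d + e = -67
  256a + 64b + 16c + 4d + e = -289
  625a + 125b + 25c + 5d + e = -821
  1296a + 216b + 36c + 6d + e = -1861
Solving the system yields a = -2, b = 3, c = 3, d = -4, e = -1.
So P(s) = -2s^4 + 3s^3 + 3s^2 - 4s - 1.
The constant term is -1.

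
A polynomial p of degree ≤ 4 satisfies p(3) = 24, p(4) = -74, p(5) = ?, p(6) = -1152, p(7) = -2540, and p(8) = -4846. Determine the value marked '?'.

On equispaced nodes a degree-4 polynomial has vanishing fifth forward difference, so
  - p(3) + 5·p(4) - 10·p(5) + 10·p(6) - 5·p(7) + p(8) = 0.
Substituting the known values and solving for p(5):
  -10·p(5) = 4060
  p(5) = -406.

-406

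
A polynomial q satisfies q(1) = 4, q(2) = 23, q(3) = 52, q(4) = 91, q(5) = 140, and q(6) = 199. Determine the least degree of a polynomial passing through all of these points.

Forward differences of the values at s = 1, 2, 3, 4, 5, 6:
  q  : 4  23  52  91  140  199
  Δ  : 19  29  39  49  59
  Δ^2: 10  10  10  10
  Δ^3: 0  0  0
  Δ^4: 0  0
  Δ^5: 0
The second differences are constant (10) and nonzero, while all higher differences vanish, so the minimal degree is 2.

2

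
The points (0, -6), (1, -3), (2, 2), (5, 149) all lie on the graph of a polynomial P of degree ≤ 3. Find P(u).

P(u) = 2u^3 - 5u^2 + 6u - 6

Write P(u) = au^3 + bu^2 + cu + d. Substituting each data point gives a linear system:
  d = -6
  a + b + c + d = -3
  8a + 4b + 2c + d = 2
  125a + 25b + 5c + d = 149
Solving the system yields a = 2, b = -5, c = 6, d = -6.
So P(u) = 2u^3 - 5u^2 + 6u - 6.
Check: P(1) = -3. ✓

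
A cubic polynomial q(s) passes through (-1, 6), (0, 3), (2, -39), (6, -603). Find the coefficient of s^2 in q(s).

-4

Write q(s) = as^3 + bs^2 + cs + d. Substituting each data point gives a linear system:
  -a + b - c + d = 6
  d = 3
  8a + 4b + 2c + d = -39
  216a + 36b + 6c + d = -603
Solving the system yields a = -2, b = -4, c = -5, d = 3.
So q(s) = -2s^3 - 4s^2 - 5s + 3.
The coefficient of s^2 is -4.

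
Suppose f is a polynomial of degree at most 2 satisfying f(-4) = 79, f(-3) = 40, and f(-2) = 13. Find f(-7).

Using the Lagrange interpolation formula with nodes -4, -3, -2:
  L_0(t) = (t + 3)(t + 2) / 2
  L_1(t) = (t + 4)(t + 2) / -1
  L_2(t) = (t + 4)(t + 3) / 2
Then f(t) = 79·L_0(t) + 40·L_1(t) + 13·L_2(t).
Expanding and collecting terms gives f(t) = 6t^2 + 3t - 5.
Evaluating at t = -7: f(-7) = 268.

268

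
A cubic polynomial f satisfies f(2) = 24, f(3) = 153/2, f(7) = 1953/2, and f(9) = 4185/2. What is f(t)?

Using the Lagrange interpolation formula with nodes 2, 3, 7, 9:
  L_0(t) = (t - 3)(t - 7)(t - 9) / -35
  L_1(t) = (t - 2)(t - 7)(t - 9) / 24
  L_2(t) = (t - 2)(t - 3)(t - 9) / -40
  L_3(t) = (t - 2)(t - 3)(t - 7) / 84
Then f(t) = 24·L_0(t) + 153/2·L_1(t) + 1953/2·L_2(t) + 4185/2·L_3(t).
Expanding and collecting terms gives f(t) = 3t³ - (3/2)t² + 3t.
Check: f(2) = 24. ✓

f(t) = 3t^3 - (3/2)t^2 + 3t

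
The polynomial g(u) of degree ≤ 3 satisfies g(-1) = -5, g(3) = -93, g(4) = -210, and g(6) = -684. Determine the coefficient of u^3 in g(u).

Write g(u) = au^3 + bu^2 + cu + d. Substituting each data point gives a linear system:
  -a + b - c + d = -5
  27a + 9b + 3c + d = -93
  64a + 16b + 4c + d = -210
  216a + 36b + 6c + d = -684
Solving the system yields a = -3, b = -1, c = 1, d = -6.
So g(u) = -3u^3 - u^2 + u - 6.
The leading coefficient is -3.

-3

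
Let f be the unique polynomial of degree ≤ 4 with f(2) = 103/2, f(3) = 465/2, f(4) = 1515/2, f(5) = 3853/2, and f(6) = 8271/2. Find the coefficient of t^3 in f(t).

Write f(t) = at^4 + bt^3 + ct^2 + dt + e. Substituting each data point gives a linear system:
  16a + 8b + 4c + 2d + e = 103/2
  81a + 27b + 9c + 3d + e = 465/2
  256a + 64b + 16c + 4d + e = 1515/2
  625a + 125b + 25c + 5d + e = 3853/2
  1296a + 216b + 36c + 6d + e = 8271/2
Solving the system yields a = 4, b = -6, c = 6, d = 5, e = 3/2.
So f(t) = 4t^4 - 6t^3 + 6t^2 + 5t + 3/2.
The coefficient of t^3 is -6.

-6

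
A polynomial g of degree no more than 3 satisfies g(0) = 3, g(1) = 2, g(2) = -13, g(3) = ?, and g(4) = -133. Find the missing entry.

On equispaced nodes a degree-3 polynomial has vanishing fourth forward difference, so
  g(0) - 4·g(1) + 6·g(2) - 4·g(3) + g(4) = 0.
Substituting the known values and solving for g(3):
  -4·g(3) = 216
  g(3) = -54.

-54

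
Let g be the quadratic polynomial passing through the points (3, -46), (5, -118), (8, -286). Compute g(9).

Write g(n) = an^2 + bn + c. Substituting each data point gives a linear system:
  9a + 3b + c = -46
  25a + 5b + c = -118
  64a + 8b + c = -286
Solving the system yields a = -4, b = -4, c = 2.
So g(n) = -4n² - 4n + 2.
Then g(9) = -358.

-358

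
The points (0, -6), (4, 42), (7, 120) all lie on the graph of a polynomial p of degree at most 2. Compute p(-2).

-6

Write p(s) = as^2 + bs + c. Substituting each data point gives a linear system:
  c = -6
  16a + 4b + c = 42
  49a + 7b + c = 120
Solving the system yields a = 2, b = 4, c = -6.
So p(s) = 2s^2 + 4s - 6.
Then p(-2) = -6.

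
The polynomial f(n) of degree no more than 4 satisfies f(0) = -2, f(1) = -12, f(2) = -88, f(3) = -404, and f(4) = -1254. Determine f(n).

Write f(n) = an^4 + bn^3 + cn^2 + dn + e. Substituting each data point gives a linear system:
  e = -2
  a + b + c + d + e = -12
  16a + 8b + 4c + 2d + e = -88
  81a + 27b + 9c + 3d + e = -404
  256a + 64b + 16c + 4d + e = -1254
Solving the system yields a = -5, b = 1, c = -1, d = -5, e = -2.
So f(n) = -5n^4 + n^3 - n^2 - 5n - 2.
Check: f(2) = -88. ✓

f(n) = -5n^4 + n^3 - n^2 - 5n - 2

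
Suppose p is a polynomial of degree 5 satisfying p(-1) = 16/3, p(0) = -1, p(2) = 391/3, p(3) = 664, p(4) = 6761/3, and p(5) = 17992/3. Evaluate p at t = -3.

72

Write p(t) = at^5 + bt^4 + ct^3 + dt^2 + et + k. Substituting each data point gives a linear system:
  -a + b - c + d - e + k = 16/3
  k = -1
  32a + 16b + 8c + 4d + 2e + k = 391/3
  243a + 81b + 27c + 9d + 3e + k = 664
  1024a + 256b + 64c + 16d + 4e + k = 6761/3
  3125a + 625b + 125c + 25d + 5e + k = 17992/3
Solving the system yields a = 1, b = 4, c = 2, d = 5, e = -1/3, k = -1.
So p(t) = t⁵ + 4t⁴ + 2t³ + 5t² - (1/3)t - 1.
Then p(-3) = 72.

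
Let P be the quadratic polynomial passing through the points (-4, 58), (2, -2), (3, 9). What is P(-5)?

89

Write P(x) = ax^2 + bx + c. Substituting each data point gives a linear system:
  16a - 4b + c = 58
  4a + 2b + c = -2
  9a + 3b + c = 9
Solving the system yields a = 3, b = -4, c = -6.
So P(x) = 3x^2 - 4x - 6.
Then P(-5) = 89.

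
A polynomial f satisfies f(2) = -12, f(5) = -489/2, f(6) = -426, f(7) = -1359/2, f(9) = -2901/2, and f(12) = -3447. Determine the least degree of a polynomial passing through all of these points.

3

Divided differences on the nodes 2, 5, 6, 7, 9, 12:
  order 0: -12  -489/2  -426  -1359/2  -2901/2  -3447
  order 1: -155/2  -363/2  -507/2  -771/2  -1331/2
  order 2: -26  -36  -44  -56
  order 3: -2  -2  -2
  order 4: 0  0
  order 5: 0
The order-3 divided differences are all -2 (nonzero) and every higher order vanishes, so the data lies on a polynomial of degree exactly 3.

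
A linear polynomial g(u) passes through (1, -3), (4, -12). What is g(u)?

g(u) = -3u

Write g(u) = au + b. Substituting each data point gives a linear system:
  a + b = -3
  4a + b = -12
Solving the system yields a = -3, b = 0.
So g(u) = -3u.
Check: g(1) = -3. ✓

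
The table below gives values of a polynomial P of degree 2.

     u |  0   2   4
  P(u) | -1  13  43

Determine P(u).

P(u) = 2u^2 + 3u - 1

Using the Lagrange interpolation formula with nodes 0, 2, 4:
  L_0(u) = (u - 2)(u - 4) / 8
  L_1(u) = u(u - 4) / -4
  L_2(u) = u(u - 2) / 8
Then P(u) = -1·L_0(u) + 13·L_1(u) + 43·L_2(u).
Expanding and collecting terms gives P(u) = 2u² + 3u - 1.
Check: P(0) = -1. ✓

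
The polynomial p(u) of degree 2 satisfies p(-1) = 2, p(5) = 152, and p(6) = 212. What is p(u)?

p(u) = 5u^2 + 5u + 2

Write p(u) = au^2 + bu + c. Substituting each data point gives a linear system:
  a - b + c = 2
  25a + 5b + c = 152
  36a + 6b + c = 212
Solving the system yields a = 5, b = 5, c = 2.
So p(u) = 5u² + 5u + 2.
Check: p(-1) = 2. ✓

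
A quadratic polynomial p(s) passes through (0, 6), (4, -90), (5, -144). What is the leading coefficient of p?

Write p(s) = as^2 + bs + c. Substituting each data point gives a linear system:
  c = 6
  16a + 4b + c = -90
  25a + 5b + c = -144
Solving the system yields a = -6, b = 0, c = 6.
So p(s) = -6s^2 + 6.
The leading coefficient is -6.

-6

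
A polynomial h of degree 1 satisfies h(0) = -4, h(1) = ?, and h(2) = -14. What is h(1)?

-9

The 2 known points determine the degree-1 polynomial uniquely.
Write h(x) = ax + b. Substituting each data point gives a linear system:
  b = -4
  2a + b = -14
Solving the system yields a = -5, b = -4.
So h(x) = -5x - 4.
Then h(1) = -9.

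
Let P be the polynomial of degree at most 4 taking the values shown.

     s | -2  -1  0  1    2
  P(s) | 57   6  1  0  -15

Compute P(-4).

Write P(s) = as^4 + bs^3 + cs^2 + ds + e. Substituting each data point gives a linear system:
  16a - 8b + 4c - 2d + e = 57
  a - b + c - d + e = 6
  e = 1
  a + b + c + d + e = 0
  16a + 8b + 4c + 2d + e = -15
Solving the system yields a = 1, b = -5, c = 1, d = 2, e = 1.
So P(s) = s^4 - 5s^3 + s^2 + 2s + 1.
Then P(-4) = 585.

585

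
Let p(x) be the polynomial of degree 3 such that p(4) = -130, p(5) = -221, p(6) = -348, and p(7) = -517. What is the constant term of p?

-6

Write p(x) = ax^3 + bx^2 + cx + d. Substituting each data point gives a linear system:
  64a + 16b + 4c + d = -130
  125a + 25b + 5c + d = -221
  216a + 36b + 6c + d = -348
  343a + 49b + 7c + d = -517
Solving the system yields a = -1, b = -3, c = -3, d = -6.
So p(x) = -x^3 - 3x^2 - 3x - 6.
The constant term is -6.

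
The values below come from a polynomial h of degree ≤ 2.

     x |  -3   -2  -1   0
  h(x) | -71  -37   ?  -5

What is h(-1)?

-15

The 3 known points determine the degree-2 polynomial uniquely.
Write h(x) = ax^2 + bx + c. Substituting each data point gives a linear system:
  9a - 3b + c = -71
  4a - 2b + c = -37
  c = -5
Solving the system yields a = -6, b = 4, c = -5.
So h(x) = -6x^2 + 4x - 5.
Then h(-1) = -15.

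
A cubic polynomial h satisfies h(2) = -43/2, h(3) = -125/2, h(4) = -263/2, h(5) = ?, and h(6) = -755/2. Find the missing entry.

-469/2

The 4 known points determine the degree-3 polynomial uniquely.
Write h(x) = ax^3 + bx^2 + cx + d. Substituting each data point gives a linear system:
  8a + 4b + 2c + d = -43/2
  27a + 9b + 3c + d = -125/2
  64a + 16b + 4c + d = -263/2
  216a + 36b + 6c + d = -755/2
Solving the system yields a = -1, b = -5, c = 3, d = 1/2.
So h(x) = -x^3 - 5x^2 + 3x + 1/2.
Then h(5) = -469/2.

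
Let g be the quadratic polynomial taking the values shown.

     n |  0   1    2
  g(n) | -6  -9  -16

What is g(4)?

-42

Using the Lagrange interpolation formula with nodes 0, 1, 2:
  L_0(n) = (n - 1)(n - 2) / 2
  L_1(n) = n(n - 2) / -1
  L_2(n) = n(n - 1) / 2
Then g(n) = -6·L_0(n) - 9·L_1(n) - 16·L_2(n).
Expanding and collecting terms gives g(n) = -2n^2 - n - 6.
Evaluating at n = 4: g(4) = -42.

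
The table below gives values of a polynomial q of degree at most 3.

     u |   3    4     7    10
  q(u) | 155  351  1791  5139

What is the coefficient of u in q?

4

Write q(u) = au^3 + bu^2 + cu + d. Substituting each data point gives a linear system:
  27a + 9b + 3c + d = 155
  64a + 16b + 4c + d = 351
  343a + 49b + 7c + d = 1791
  1000a + 100b + 10c + d = 5139
Solving the system yields a = 5, b = 1, c = 4, d = -1.
So q(u) = 5u^3 + u^2 + 4u - 1.
The coefficient of u is 4.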